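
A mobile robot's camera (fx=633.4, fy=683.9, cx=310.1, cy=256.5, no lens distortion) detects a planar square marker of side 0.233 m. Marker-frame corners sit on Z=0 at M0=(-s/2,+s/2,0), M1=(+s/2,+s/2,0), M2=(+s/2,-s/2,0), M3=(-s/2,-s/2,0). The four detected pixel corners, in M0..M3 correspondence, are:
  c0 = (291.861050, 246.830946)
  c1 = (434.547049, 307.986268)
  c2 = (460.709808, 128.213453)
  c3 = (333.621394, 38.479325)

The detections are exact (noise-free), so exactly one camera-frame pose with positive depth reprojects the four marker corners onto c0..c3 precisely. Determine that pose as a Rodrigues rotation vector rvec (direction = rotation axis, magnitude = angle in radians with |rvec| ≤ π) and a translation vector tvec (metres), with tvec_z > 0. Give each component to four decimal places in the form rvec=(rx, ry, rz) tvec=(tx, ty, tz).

rvec=(-0.1638, -0.6517, 0.2728) tvec=(0.0925, -0.0853, 0.7648)

Intrinsics K: fx=633.4, fy=683.9, cx=310.1, cy=256.5
Marker side s = 0.233 m; corners in marker frame (Z=0):
  M0 = (-0.1165, +0.1165, 0)
  M1 = (+0.1165, +0.1165, 0)
  M2 = (+0.1165, -0.1165, 0)
  M3 = (-0.1165, -0.1165, 0)
Detected image corners:
  c0 = (291.861050, 246.830946) px
  c1 = (434.547049, 307.986268) px
  c2 = (460.709808, 128.213453) px
  c3 = (333.621394, 38.479325) px
Planar DLT: solve 8×8 A·h = b for H (H[2,2]=1):
  H  [+863.39999 -259.57905 +386.69645]
  H  [+461.53230 +772.12395 +180.20838]
  H  [+0.75143 -0.30709 +1.00000]
B = K⁻¹H; ‖b₁‖=1.307520, ‖b₂‖=1.307520; λ = 2/(‖b₁‖+‖b₂‖) = 0.764807, sign → tz>0 ⇒ λ=+0.764807
r₁ = λ·B[:,0] = (+0.76116,+0.30059,+0.57470); r₂ = λ·B[:,1] = (-0.19845,+0.95156,-0.23487)
r₃ = r₁×r₂ = (-0.61746,+0.06472,+0.78394); SVD([r₁ r₂ r₃]) → R = UVᵀ:
  R  [+0.76116 -0.19845 -0.61746]
  R  [+0.30059 +0.95156 +0.06472]
  R  [+0.57470 -0.23487 +0.78394]
t = (+0.09249, -0.08532, +0.76481) m
tr R = 2.496655; θ = arccos((tr R − 1)/2) = 0.725259 rad = 41.554°
axis k = ((R−Rᵀ)₃₂, (R−Rᵀ)₁₃, (R−Rᵀ)₂₁) / (2 sinθ) = (-0.225822, -0.898615, +0.376160)
rvec = θ·k = (-0.163780, -0.651728, +0.272813)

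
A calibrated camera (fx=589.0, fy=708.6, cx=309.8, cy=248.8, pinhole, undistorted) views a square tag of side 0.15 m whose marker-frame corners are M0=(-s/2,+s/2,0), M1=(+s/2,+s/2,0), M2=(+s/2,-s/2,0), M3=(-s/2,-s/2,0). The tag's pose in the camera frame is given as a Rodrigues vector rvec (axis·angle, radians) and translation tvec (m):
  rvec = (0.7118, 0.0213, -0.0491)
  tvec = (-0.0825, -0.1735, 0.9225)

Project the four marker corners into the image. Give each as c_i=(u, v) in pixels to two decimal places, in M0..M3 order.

Intrinsics K: fx=589.0, fy=708.6, cx=309.8, cy=248.8
Marker side s = 0.15 m; corners in marker frame (Z=0):
  M0 = (-0.0750, +0.0750, 0)
  M1 = (+0.0750, +0.0750, 0)
  M2 = (+0.0750, -0.0750, 0)
  M3 = (-0.0750, -0.0750, 0)
rvec = (0.7118, 0.0213, -0.0491), |rvec| = θ = 0.71381 rad = 40.898°
Rodrigues: sinθ=0.65472, 1−cosθ=0.24413; R = I + sinθ·[k]× + (1−cosθ)·[k]×²:
    [+0.99863 +0.05230 +0.00279]
    [-0.03777 +0.75609 -0.65338]
    [-0.03628 +0.65237 +0.75703]
t = (-0.0825, -0.1735, 0.9225) m
M0: Pc = R·M0+t = (-0.15347, -0.11396, +0.97415); u = 589.0·(-0.15347)/0.97415 + 309.8 = 217.0046, v = 708.6·(-0.11396)/0.97415 + 248.8 = 165.9048
M1: Pc = R·M1+t = (-0.00368, -0.11963, +0.96871); u = 589.0·(-0.00368)/0.96871 + 309.8 = 307.5622, v = 708.6·(-0.11963)/0.96871 + 248.8 = 161.2947
M2: Pc = R·M2+t = (-0.01153, -0.23304, +0.87085); u = 589.0·(-0.01153)/0.87085 + 309.8 = 302.0048, v = 708.6·(-0.23304)/0.87085 + 248.8 = 59.1787
M3: Pc = R·M3+t = (-0.16132, -0.22737, +0.87629); u = 589.0·(-0.16132)/0.87629 + 309.8 = 201.3692, v = 708.6·(-0.22737)/0.87629 + 248.8 = 64.9378

c0=(217.00, 165.90) c1=(307.56, 161.29) c2=(302.00, 59.18) c3=(201.37, 64.94)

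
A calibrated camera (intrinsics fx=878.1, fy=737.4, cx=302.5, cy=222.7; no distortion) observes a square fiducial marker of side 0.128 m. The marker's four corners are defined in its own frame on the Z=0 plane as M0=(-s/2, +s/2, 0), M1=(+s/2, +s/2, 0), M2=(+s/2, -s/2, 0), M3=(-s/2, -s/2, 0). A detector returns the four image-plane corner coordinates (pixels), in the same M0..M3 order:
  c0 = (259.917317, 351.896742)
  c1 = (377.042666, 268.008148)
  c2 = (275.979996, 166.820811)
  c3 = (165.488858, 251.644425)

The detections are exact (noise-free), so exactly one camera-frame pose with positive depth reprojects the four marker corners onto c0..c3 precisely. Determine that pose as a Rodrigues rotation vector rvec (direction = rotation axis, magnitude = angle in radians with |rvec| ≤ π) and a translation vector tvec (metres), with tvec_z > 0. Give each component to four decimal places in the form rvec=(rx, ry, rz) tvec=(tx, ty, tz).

Intrinsics K: fx=878.1, fy=737.4, cx=302.5, cy=222.7
Marker side s = 0.128 m; corners in marker frame (Z=0):
  M0 = (-0.0640, +0.0640, 0)
  M1 = (+0.0640, +0.0640, 0)
  M2 = (+0.0640, -0.0640, 0)
  M3 = (-0.0640, -0.0640, 0)
Detected image corners:
  c0 = (259.917317, 351.896742) px
  c1 = (377.042666, 268.008148) px
  c2 = (275.979996, 166.820811) px
  c3 = (165.488858, 251.644425) px
Planar DLT: solve 8×8 A·h = b for H (H[2,2]=1):
  H  [+817.56386 +701.55371 +267.93047]
  H  [-727.62517 +727.45618 +259.56830]
  H  [-0.26403 -0.22865 +1.00000]
B = K⁻¹H; ‖b₁‖=1.391721, ‖b₂‖=1.391721; λ = 2/(‖b₁‖+‖b₂‖) = 0.718535, sign → tz>0 ⇒ λ=+0.718535
r₁ = λ·B[:,0] = (+0.73435,-0.65172,-0.18971); r₂ = λ·B[:,1] = (+0.63067,+0.75846,-0.16429)
r₃ = r₁×r₂ = (+0.25096,+0.00100,+0.96800); SVD([r₁ r₂ r₃]) → R = UVᵀ:
  R  [+0.73435 +0.63067 +0.25096]
  R  [-0.65172 +0.75846 +0.00100]
  R  [-0.18971 -0.16429 +0.96800]
t = (-0.02829, +0.03593, +0.71853) m
tr R = 2.460813; θ = arccos((tr R − 1)/2) = 0.751879 rad = 43.080°
axis k = ((R−Rᵀ)₃₂, (R−Rᵀ)₁₃, (R−Rᵀ)₂₁) / (2 sinθ) = (-0.121005, +0.322597, -0.938770)
rvec = θ·k = (-0.090981, +0.242554, -0.705841)

rvec=(-0.0910, 0.2426, -0.7058) tvec=(-0.0283, 0.0359, 0.7185)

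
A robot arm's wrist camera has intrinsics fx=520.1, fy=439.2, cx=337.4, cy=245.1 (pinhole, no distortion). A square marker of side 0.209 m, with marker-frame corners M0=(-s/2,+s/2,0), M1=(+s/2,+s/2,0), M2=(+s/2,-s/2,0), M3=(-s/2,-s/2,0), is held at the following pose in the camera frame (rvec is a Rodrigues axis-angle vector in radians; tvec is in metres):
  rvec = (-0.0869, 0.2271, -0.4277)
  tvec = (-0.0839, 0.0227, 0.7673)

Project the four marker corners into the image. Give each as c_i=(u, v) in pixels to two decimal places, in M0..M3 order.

c0=(247.08, 336.61) c1=(373.24, 289.17) c2=(314.61, 178.09) c3=(195.81, 229.70)

Intrinsics K: fx=520.1, fy=439.2, cx=337.4, cy=245.1
Marker side s = 0.209 m; corners in marker frame (Z=0):
  M0 = (-0.1045, +0.1045, 0)
  M1 = (+0.1045, +0.1045, 0)
  M2 = (+0.1045, -0.1045, 0)
  M3 = (-0.1045, -0.1045, 0)
rvec = (-0.0869, 0.2271, -0.4277), |rvec| = θ = 0.49199 rad = 28.189°
Rodrigues: sinθ=0.47238, 1−cosθ=0.11861; R = I + sinθ·[k]× + (1−cosθ)·[k]×²:
    [+0.88510 +0.40098 +0.23626]
    [-0.42032 +0.90667 +0.03584]
    [-0.19984 -0.13103 +0.97103]
t = (-0.0839, 0.0227, 0.7673) m
M0: Pc = R·M0+t = (-0.13449, +0.16137, +0.77449); u = 520.1·(-0.13449)/0.77449 + 337.4 = 247.0850, v = 439.2·(+0.16137)/0.77449 + 245.1 = 336.6104
M1: Pc = R·M1+t = (+0.05050, +0.07352, +0.73272); u = 520.1·(+0.05050)/0.73272 + 337.4 = 373.2423, v = 439.2·(+0.07352)/0.73272 + 245.1 = 289.1701
M2: Pc = R·M2+t = (-0.03331, -0.11597, +0.76011); u = 520.1·(-0.03331)/0.76011 + 337.4 = 314.6077, v = 439.2·(-0.11597)/0.76011 + 245.1 = 178.0910
M3: Pc = R·M3+t = (-0.21830, -0.02812, +0.80188); u = 520.1·(-0.21830)/0.80188 + 337.4 = 195.8128, v = 439.2·(-0.02812)/0.80188 + 245.1 = 229.6967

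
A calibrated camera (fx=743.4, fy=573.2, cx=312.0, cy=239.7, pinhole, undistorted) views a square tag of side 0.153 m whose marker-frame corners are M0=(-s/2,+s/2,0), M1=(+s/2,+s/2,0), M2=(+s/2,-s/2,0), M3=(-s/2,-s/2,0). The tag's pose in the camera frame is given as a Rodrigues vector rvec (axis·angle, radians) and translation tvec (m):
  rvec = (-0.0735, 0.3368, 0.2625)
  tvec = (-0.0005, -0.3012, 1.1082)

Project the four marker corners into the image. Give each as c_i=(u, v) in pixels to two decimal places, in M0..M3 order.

Intrinsics K: fx=743.4, fy=573.2, cx=312.0, cy=239.7
Marker side s = 0.153 m; corners in marker frame (Z=0):
  M0 = (-0.0765, +0.0765, 0)
  M1 = (+0.0765, +0.0765, 0)
  M2 = (+0.0765, -0.0765, 0)
  M3 = (-0.0765, -0.0765, 0)
rvec = (-0.0735, 0.3368, 0.2625), |rvec| = θ = 0.43329 rad = 24.826°
Rodrigues: sinθ=0.41986, 1−cosθ=0.09241; R = I + sinθ·[k]× + (1−cosθ)·[k]×²:
    [+0.91025 -0.26655 +0.31686]
    [+0.24218 +0.96342 +0.11474]
    [-0.33586 -0.02770 +0.94151]
t = (-0.0005, -0.3012, 1.1082) m
M0: Pc = R·M0+t = (-0.09052, -0.24602, +1.13177); u = 743.4·(-0.09052)/1.13177 + 312.0 = 252.5392, v = 573.2·(-0.24602)/1.13177 + 239.7 = 115.0979
M1: Pc = R·M1+t = (+0.04874, -0.20897, +1.08039); u = 743.4·(+0.04874)/1.08039 + 312.0 = 345.5394, v = 573.2·(-0.20897)/1.08039 + 239.7 = 128.8301
M2: Pc = R·M2+t = (+0.08952, -0.35638, +1.08463); u = 743.4·(+0.08952)/1.08463 + 312.0 = 373.3601, v = 573.2·(-0.35638)/1.08463 + 239.7 = 51.3639
M3: Pc = R·M3+t = (-0.04974, -0.39343, +1.13601); u = 743.4·(-0.04974)/1.13601 + 312.0 = 279.4485, v = 573.2·(-0.39343)/1.13601 + 239.7 = 41.1870

c0=(252.54, 115.10) c1=(345.54, 128.83) c2=(373.36, 51.36) c3=(279.45, 41.19)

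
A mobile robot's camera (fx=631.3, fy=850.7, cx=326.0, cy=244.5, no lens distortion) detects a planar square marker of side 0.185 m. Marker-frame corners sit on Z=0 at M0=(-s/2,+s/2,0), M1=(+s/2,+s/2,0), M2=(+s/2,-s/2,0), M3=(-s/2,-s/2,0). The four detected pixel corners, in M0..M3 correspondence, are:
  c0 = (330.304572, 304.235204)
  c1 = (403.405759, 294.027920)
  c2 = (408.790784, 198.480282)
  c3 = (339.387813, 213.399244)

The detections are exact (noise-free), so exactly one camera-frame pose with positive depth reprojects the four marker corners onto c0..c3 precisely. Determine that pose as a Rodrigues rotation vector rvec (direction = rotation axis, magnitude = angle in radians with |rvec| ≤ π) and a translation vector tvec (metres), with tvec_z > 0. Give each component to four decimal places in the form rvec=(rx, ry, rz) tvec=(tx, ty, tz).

rvec=(-0.5085, 0.5126, 0.0010) tvec=(0.1026, 0.0120, 1.4883)

Intrinsics K: fx=631.3, fy=850.7, cx=326.0, cy=244.5
Marker side s = 0.185 m; corners in marker frame (Z=0):
  M0 = (-0.0925, +0.0925, 0)
  M1 = (+0.0925, +0.0925, 0)
  M2 = (+0.0925, -0.0925, 0)
  M3 = (-0.0925, -0.0925, 0)
Detected image corners:
  c0 = (330.304572, 304.235204) px
  c1 = (403.405759, 294.027920) px
  c2 = (408.790784, 198.480282) px
  c3 = (339.387813, 213.399244) px
Planar DLT: solve 8×8 A·h = b for H (H[2,2]=1):
  H  [+267.99906 -155.19856 +369.53734]
  H  [-147.93447 +424.42942 +251.37167]
  H  [-0.31543 -0.31258 +1.00000]
B = K⁻¹H; ‖b₁‖=0.671916, ‖b₂‖=0.671916; λ = 2/(‖b₁‖+‖b₂‖) = 1.488281, sign → tz>0 ⇒ λ=+1.488281
r₁ = λ·B[:,0] = (+0.87423,-0.12388,-0.46945); r₂ = λ·B[:,1] = (-0.12565,+0.87624,-0.46521)
r₃ = r₁×r₂ = (+0.46898,+0.46568,+0.75046); SVD([r₁ r₂ r₃]) → R = UVᵀ:
  R  [+0.87423 -0.12565 +0.46898]
  R  [-0.12388 +0.87624 +0.46568]
  R  [-0.46945 -0.46521 +0.75046]
t = (+0.10264, +0.01202, +1.48828) m
tr R = 2.500925; θ = arccos((tr R − 1)/2) = 0.722035 rad = 41.370°
axis k = ((R−Rᵀ)₃₂, (R−Rᵀ)₁₃, (R−Rᵀ)₂₁) / (2 sinθ) = (-0.704251, +0.709950, +0.001333)
rvec = θ·k = (-0.508493, +0.512609, +0.000962)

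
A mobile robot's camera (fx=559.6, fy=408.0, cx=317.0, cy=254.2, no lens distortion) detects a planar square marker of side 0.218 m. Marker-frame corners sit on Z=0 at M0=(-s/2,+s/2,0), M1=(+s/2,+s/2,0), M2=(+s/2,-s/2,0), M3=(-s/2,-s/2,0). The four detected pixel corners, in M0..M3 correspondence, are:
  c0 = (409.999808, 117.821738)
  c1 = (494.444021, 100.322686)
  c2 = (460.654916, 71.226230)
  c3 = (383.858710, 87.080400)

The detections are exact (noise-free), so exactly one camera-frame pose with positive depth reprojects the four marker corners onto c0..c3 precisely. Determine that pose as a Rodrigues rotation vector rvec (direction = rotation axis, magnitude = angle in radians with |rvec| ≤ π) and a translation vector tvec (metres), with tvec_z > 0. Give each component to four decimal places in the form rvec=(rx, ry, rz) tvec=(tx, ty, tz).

Intrinsics K: fx=559.6, fy=408.0, cx=317.0, cy=254.2
Marker side s = 0.218 m; corners in marker frame (Z=0):
  M0 = (-0.1090, +0.1090, 0)
  M1 = (+0.1090, +0.1090, 0)
  M2 = (+0.1090, -0.1090, 0)
  M3 = (-0.1090, -0.1090, 0)
Detected image corners:
  c0 = (409.999808, 117.821738) px
  c1 = (494.444021, 100.322686) px
  c2 = (460.654916, 71.226230) px
  c3 = (383.858710, 87.080400) px
Planar DLT: solve 8×8 A·h = b for H (H[2,2]=1):
  H  [+372.47063 -54.09622 +436.55894]
  H  [-75.56667 +96.00608 +93.39111]
  H  [+0.00798 -0.43813 +1.00000]
B = K⁻¹H; ‖b₁‖=0.687939, ‖b₂‖=0.687939; λ = 2/(‖b₁‖+‖b₂‖) = 1.453617, sign → tz>0 ⇒ λ=+1.453617
r₁ = λ·B[:,0] = (+0.96096,-0.27646,+0.01161); r₂ = λ·B[:,1] = (+0.22025,+0.73884,-0.63687)
r₃ = r₁×r₂ = (+0.16749,+0.61456,+0.77089); SVD([r₁ r₂ r₃]) → R = UVᵀ:
  R  [+0.96096 +0.22025 +0.16749]
  R  [-0.27646 +0.73884 +0.61456]
  R  [+0.01161 -0.63687 +0.77089]
t = (+0.31057, -0.57293, +1.45362) m
tr R = 2.470684; θ = arccos((tr R − 1)/2) = 0.744625 rad = 42.664°
axis k = ((R−Rᵀ)₃₂, (R−Rᵀ)₁₃, (R−Rᵀ)₂₁) / (2 sinθ) = (-0.923295, +0.115013, -0.366469)
rvec = θ·k = (-0.687508, +0.085642, -0.272882)

rvec=(-0.6875, 0.0856, -0.2729) tvec=(0.3106, -0.5729, 1.4536)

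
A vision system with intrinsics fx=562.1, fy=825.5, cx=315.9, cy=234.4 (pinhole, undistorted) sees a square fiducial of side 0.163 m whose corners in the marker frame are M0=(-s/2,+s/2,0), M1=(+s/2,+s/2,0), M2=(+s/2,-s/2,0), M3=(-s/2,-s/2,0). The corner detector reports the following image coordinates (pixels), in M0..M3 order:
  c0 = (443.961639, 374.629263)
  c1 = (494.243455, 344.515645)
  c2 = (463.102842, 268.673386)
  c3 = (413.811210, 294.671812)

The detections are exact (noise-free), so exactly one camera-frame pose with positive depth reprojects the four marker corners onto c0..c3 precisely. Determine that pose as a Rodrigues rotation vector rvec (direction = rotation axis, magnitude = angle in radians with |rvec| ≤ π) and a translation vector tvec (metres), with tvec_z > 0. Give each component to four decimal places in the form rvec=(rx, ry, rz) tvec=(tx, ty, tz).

Intrinsics K: fx=562.1, fy=825.5, cx=315.9, cy=234.4
Marker side s = 0.163 m; corners in marker frame (Z=0):
  M0 = (-0.0815, +0.0815, 0)
  M1 = (+0.0815, +0.0815, 0)
  M2 = (+0.0815, -0.0815, 0)
  M3 = (-0.0815, -0.0815, 0)
Detected image corners:
  c0 = (443.961639, 374.629263) px
  c1 = (494.243455, 344.515645) px
  c2 = (463.102842, 268.673386) px
  c3 = (413.811210, 294.671812) px
Planar DLT: solve 8×8 A·h = b for H (H[2,2]=1):
  H  [+409.43125 +68.64752 +453.91637]
  H  [-98.33005 +393.30095 +319.52497]
  H  [+0.22931 -0.26316 +1.00000]
B = K⁻¹H; ‖b₁‖=0.667796, ‖b₂‖=0.667796; λ = 2/(‖b₁‖+‖b₂‖) = 1.497463, sign → tz>0 ⇒ λ=+1.497463
r₁ = λ·B[:,0] = (+0.89776,-0.27587,+0.34338); r₂ = λ·B[:,1] = (+0.40435,+0.82535,-0.39408)
r₃ = r₁×r₂ = (-0.17469,+0.49264,+0.85252); SVD([r₁ r₂ r₃]) → R = UVᵀ:
  R  [+0.89776 +0.40435 -0.17469]
  R  [-0.27587 +0.82535 +0.49264]
  R  [+0.34338 -0.39408 +0.85252]
t = (+0.36768, +0.15442, +1.49746) m
tr R = 2.575633; θ = arccos((tr R − 1)/2) = 0.663541 rad = 38.018°
axis k = ((R−Rᵀ)₃₂, (R−Rᵀ)₁₃, (R−Rᵀ)₂₁) / (2 sinθ) = (-0.719842, -0.420580, -0.552213)
rvec = θ·k = (-0.477645, -0.279072, -0.366416)

rvec=(-0.4776, -0.2791, -0.3664) tvec=(0.3677, 0.1544, 1.4975)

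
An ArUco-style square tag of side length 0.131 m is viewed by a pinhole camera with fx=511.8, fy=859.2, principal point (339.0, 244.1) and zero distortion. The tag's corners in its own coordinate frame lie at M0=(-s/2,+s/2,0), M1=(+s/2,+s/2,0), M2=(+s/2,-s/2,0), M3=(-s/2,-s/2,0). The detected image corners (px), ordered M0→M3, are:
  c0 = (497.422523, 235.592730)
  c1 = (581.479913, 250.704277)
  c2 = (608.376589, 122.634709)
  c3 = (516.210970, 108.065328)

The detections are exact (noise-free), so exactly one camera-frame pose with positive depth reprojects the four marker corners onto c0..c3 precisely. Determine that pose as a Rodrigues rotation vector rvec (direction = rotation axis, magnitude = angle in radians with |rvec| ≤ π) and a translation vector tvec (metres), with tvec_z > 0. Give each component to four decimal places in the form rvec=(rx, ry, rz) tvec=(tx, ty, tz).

Intrinsics K: fx=511.8, fy=859.2, cx=339.0, cy=244.1
Marker side s = 0.131 m; corners in marker frame (Z=0):
  M0 = (-0.0655, +0.0655, 0)
  M1 = (+0.0655, +0.0655, 0)
  M2 = (+0.0655, -0.0655, 0)
  M3 = (-0.0655, -0.0655, 0)
Detected image corners:
  c0 = (497.422523, 235.592730) px
  c1 = (581.479913, 250.704277) px
  c2 = (608.376589, 122.634709) px
  c3 = (516.210970, 108.065328) px
Planar DLT: solve 8×8 A·h = b for H (H[2,2]=1):
  H  [+610.30001 +197.02114 +550.04922]
  H  [+93.54759 +1096.32076 +182.01554]
  H  [-0.11063 +0.67378 +1.00000]
B = K⁻¹H; ‖b₁‖=1.278282, ‖b₂‖=1.278282; λ = 2/(‖b₁‖+‖b₂‖) = 0.782300, sign → tz>0 ⇒ λ=+0.782300
r₁ = λ·B[:,0] = (+0.99018,+0.10976,-0.08654); r₂ = λ·B[:,1] = (-0.04798,+0.84845,+0.52710)
r₃ = r₁×r₂ = (+0.13128,-0.51777,+0.84539); SVD([r₁ r₂ r₃]) → R = UVᵀ:
  R  [+0.99018 -0.04798 +0.13128]
  R  [+0.10976 +0.84845 -0.51777]
  R  [-0.08654 +0.52710 +0.84539]
t = (+0.32259, -0.05653, +0.78230) m
tr R = 2.684017; θ = arccos((tr R − 1)/2) = 0.569801 rad = 32.647°
axis k = ((R−Rᵀ)₃₂, (R−Rᵀ)₁₃, (R−Rᵀ)₂₁) / (2 sinθ) = (+0.968434, +0.201891, +0.146204)
rvec = θ·k = (+0.551814, +0.115038, +0.083307)

rvec=(0.5518, 0.1150, 0.0833) tvec=(0.3226, -0.0565, 0.7823)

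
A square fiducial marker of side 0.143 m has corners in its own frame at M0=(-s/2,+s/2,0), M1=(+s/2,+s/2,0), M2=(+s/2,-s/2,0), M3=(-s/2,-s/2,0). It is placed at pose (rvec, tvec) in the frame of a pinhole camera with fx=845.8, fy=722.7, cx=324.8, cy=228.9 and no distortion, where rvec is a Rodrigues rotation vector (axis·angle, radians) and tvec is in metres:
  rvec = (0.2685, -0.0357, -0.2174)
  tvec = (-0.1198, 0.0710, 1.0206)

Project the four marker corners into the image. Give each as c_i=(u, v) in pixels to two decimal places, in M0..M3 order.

Intrinsics K: fx=845.8, fy=722.7, cx=324.8, cy=228.9
Marker side s = 0.143 m; corners in marker frame (Z=0):
  M0 = (-0.0715, +0.0715, 0)
  M1 = (+0.0715, +0.0715, 0)
  M2 = (+0.0715, -0.0715, 0)
  M3 = (-0.0715, -0.0715, 0)
rvec = (0.2685, -0.0357, -0.2174), |rvec| = θ = 0.34732 rad = 19.900°
Rodrigues: sinθ=0.34038, 1−cosθ=0.05971; R = I + sinθ·[k]× + (1−cosθ)·[k]×²:
    [+0.97597 +0.20831 -0.06388]
    [-0.21780 +0.94092 -0.25929]
    [+0.00609 +0.26698 +0.96368]
t = (-0.1198, 0.0710, 1.0206) m
M0: Pc = R·M0+t = (-0.17469, +0.15385, +1.03925); u = 845.8·(-0.17469)/1.03925 + 324.8 = 182.6296, v = 722.7·(+0.15385)/1.03925 + 228.9 = 335.8867
M1: Pc = R·M1+t = (-0.03512, +0.12270, +1.04012); u = 845.8·(-0.03512)/1.04012 + 324.8 = 296.2385, v = 722.7·(+0.12270)/1.04012 + 228.9 = 314.1566
M2: Pc = R·M2+t = (-0.06491, -0.01185, +1.00195); u = 845.8·(-0.06491)/1.00195 + 324.8 = 270.0041, v = 722.7·(-0.01185)/1.00195 + 228.9 = 220.3537
M3: Pc = R·M3+t = (-0.20448, +0.01930, +1.00108); u = 845.8·(-0.20448)/1.00108 + 324.8 = 152.0397, v = 722.7·(+0.01930)/1.00108 + 228.9 = 242.8309

c0=(182.63, 335.89) c1=(296.24, 314.16) c2=(270.00, 220.35) c3=(152.04, 242.83)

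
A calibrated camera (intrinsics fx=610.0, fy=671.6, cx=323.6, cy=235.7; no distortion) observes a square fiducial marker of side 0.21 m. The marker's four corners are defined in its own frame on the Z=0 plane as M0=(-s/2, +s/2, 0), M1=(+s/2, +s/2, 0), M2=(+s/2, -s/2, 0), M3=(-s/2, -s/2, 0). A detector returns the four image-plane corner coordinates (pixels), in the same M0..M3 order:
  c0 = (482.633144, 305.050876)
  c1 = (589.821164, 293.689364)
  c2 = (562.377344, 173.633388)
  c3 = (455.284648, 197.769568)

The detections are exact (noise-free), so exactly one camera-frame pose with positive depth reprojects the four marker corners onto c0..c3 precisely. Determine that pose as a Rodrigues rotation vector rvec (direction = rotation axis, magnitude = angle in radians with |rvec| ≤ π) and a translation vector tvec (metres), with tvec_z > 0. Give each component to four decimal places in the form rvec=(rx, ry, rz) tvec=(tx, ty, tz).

Intrinsics K: fx=610.0, fy=671.6, cx=323.6, cy=235.7
Marker side s = 0.21 m; corners in marker frame (Z=0):
  M0 = (-0.1050, +0.1050, 0)
  M1 = (+0.1050, +0.1050, 0)
  M2 = (+0.1050, -0.1050, 0)
  M3 = (-0.1050, -0.1050, 0)
Detected image corners:
  c0 = (482.633144, 305.050876) px
  c1 = (589.821164, 293.689364) px
  c2 = (562.377344, 173.633388) px
  c3 = (455.284648, 197.769568) px
Planar DLT: solve 8×8 A·h = b for H (H[2,2]=1):
  H  [+240.95880 +197.07648 +519.81423]
  H  [-209.07918 +570.56091 +243.77689]
  H  [-0.51526 +0.12752 +1.00000]
B = K⁻¹H; ‖b₁‖=0.853939, ‖b₂‖=0.853939; λ = 2/(‖b₁‖+‖b₂‖) = 1.171044, sign → tz>0 ⇒ λ=+1.171044
r₁ = λ·B[:,0] = (+0.78267,-0.15280,-0.60339); r₂ = λ·B[:,1] = (+0.29912,+0.94246,+0.14933)
r₃ = r₁×r₂ = (+0.54585,-0.29736,+0.78334); SVD([r₁ r₂ r₃]) → R = UVᵀ:
  R  [+0.78267 +0.29912 +0.54585]
  R  [-0.15280 +0.94246 -0.29736]
  R  [-0.60339 +0.14933 +0.78334]
t = (+0.37668, +0.01408, +1.17104) m
tr R = 2.508472; θ = arccos((tr R − 1)/2) = 0.716306 rad = 41.041°
axis k = ((R−Rᵀ)₃₂, (R−Rᵀ)₁₃, (R−Rᵀ)₂₁) / (2 sinθ) = (+0.340149, +0.875139, -0.344137)
rvec = θ·k = (+0.243651, +0.626868, -0.246507)

rvec=(0.2437, 0.6269, -0.2465) tvec=(0.3767, 0.0141, 1.1710)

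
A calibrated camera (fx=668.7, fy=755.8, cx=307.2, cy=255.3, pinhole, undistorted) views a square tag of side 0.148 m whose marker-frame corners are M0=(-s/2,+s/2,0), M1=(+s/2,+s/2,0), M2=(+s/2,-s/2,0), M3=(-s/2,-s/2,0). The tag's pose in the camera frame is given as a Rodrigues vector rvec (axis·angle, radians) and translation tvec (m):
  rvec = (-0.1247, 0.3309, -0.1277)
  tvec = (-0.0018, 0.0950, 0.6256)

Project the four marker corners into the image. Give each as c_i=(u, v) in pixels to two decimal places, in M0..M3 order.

c0=(240.70, 466.72) c1=(392.32, 455.96) c2=(372.54, 269.39) c3=(227.18, 293.01)

Intrinsics K: fx=668.7, fy=755.8, cx=307.2, cy=255.3
Marker side s = 0.148 m; corners in marker frame (Z=0):
  M0 = (-0.0740, +0.0740, 0)
  M1 = (+0.0740, +0.0740, 0)
  M2 = (+0.0740, -0.0740, 0)
  M3 = (-0.0740, -0.0740, 0)
rvec = (-0.1247, 0.3309, -0.1277), |rvec| = θ = 0.37597 rad = 21.541°
Rodrigues: sinθ=0.36717, 1−cosθ=0.06985; R = I + sinθ·[k]× + (1−cosθ)·[k]×²:
    [+0.93784 +0.10432 +0.33103]
    [-0.14510 +0.98426 +0.10090]
    [-0.31529 -0.14266 +0.93821]
t = (-0.0018, 0.0950, 0.6256) m
M0: Pc = R·M0+t = (-0.06348, +0.17857, +0.63837); u = 668.7·(-0.06348)/0.63837 + 307.2 = 240.7044, v = 755.8·(+0.17857)/0.63837 + 255.3 = 466.7202
M1: Pc = R·M1+t = (+0.07532, +0.15710, +0.59171); u = 668.7·(+0.07532)/0.59171 + 307.2 = 392.3198, v = 755.8·(+0.15710)/0.59171 + 255.3 = 455.9625
M2: Pc = R·M2+t = (+0.05988, +0.01143, +0.61283); u = 668.7·(+0.05988)/0.61283 + 307.2 = 372.5396, v = 755.8·(+0.01143)/0.61283 + 255.3 = 269.3934
M3: Pc = R·M3+t = (-0.07892, +0.03290, +0.65949); u = 668.7·(-0.07892)/0.65949 + 307.2 = 227.1779, v = 755.8·(+0.03290)/0.65949 + 255.3 = 293.0076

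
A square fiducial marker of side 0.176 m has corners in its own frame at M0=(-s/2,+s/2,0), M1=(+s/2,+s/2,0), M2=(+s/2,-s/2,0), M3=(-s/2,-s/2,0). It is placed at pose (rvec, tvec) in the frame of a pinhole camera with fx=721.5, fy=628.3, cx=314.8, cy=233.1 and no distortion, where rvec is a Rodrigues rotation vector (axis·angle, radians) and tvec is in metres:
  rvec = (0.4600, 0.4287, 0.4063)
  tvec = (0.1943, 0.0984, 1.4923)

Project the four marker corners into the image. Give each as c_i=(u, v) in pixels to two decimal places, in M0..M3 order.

c0=(359.45, 285.28) c1=(431.12, 321.05) c2=(462.92, 262.71) c3=(385.83, 226.89)

Intrinsics K: fx=721.5, fy=628.3, cx=314.8, cy=233.1
Marker side s = 0.176 m; corners in marker frame (Z=0):
  M0 = (-0.0880, +0.0880, 0)
  M1 = (+0.0880, +0.0880, 0)
  M2 = (+0.0880, -0.0880, 0)
  M3 = (-0.0880, -0.0880, 0)
rvec = (0.4600, 0.4287, 0.4063), |rvec| = θ = 0.74864 rad = 42.894°
Rodrigues: sinθ=0.68064, 1−cosθ=0.26739; R = I + sinθ·[k]× + (1−cosθ)·[k]×²:
    [+0.83356 -0.27532 +0.47893]
    [+0.46348 +0.82029 -0.33512]
    [-0.30060 +0.50132 +0.81137]
t = (0.1943, 0.0984, 1.4923) m
M0: Pc = R·M0+t = (+0.09672, +0.12980, +1.56287); u = 721.5·(+0.09672)/1.56287 + 314.8 = 359.4502, v = 628.3·(+0.12980)/1.56287 + 233.1 = 285.2818
M1: Pc = R·M1+t = (+0.24343, +0.21137, +1.50996); u = 721.5·(+0.24343)/1.50996 + 314.8 = 431.1153, v = 628.3·(+0.21137)/1.50996 + 233.1 = 321.0524
M2: Pc = R·M2+t = (+0.29188, +0.06700, +1.42173); u = 721.5·(+0.29188)/1.42173 + 314.8 = 462.9239, v = 628.3·(+0.06700)/1.42173 + 233.1 = 262.7091
M3: Pc = R·M3+t = (+0.14517, -0.01457, +1.47464); u = 721.5·(+0.14517)/1.47464 + 314.8 = 385.8298, v = 628.3·(-0.01457)/1.47464 + 233.1 = 226.8913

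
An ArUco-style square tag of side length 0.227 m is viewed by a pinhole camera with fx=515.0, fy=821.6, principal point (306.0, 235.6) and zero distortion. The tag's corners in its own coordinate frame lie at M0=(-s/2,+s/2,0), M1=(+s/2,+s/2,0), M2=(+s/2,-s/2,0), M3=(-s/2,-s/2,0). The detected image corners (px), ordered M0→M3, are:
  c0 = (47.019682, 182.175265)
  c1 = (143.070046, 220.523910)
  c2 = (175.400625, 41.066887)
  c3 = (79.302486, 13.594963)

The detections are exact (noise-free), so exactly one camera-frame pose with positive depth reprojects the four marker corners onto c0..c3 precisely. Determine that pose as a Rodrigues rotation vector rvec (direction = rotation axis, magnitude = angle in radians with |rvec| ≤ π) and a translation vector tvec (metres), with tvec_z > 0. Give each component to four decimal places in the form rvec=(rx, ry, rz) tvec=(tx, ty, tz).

rvec=(-0.1199, 0.2563, 0.2396) tvec=(-0.3887, -0.1523, 1.0209)

Intrinsics K: fx=515.0, fy=821.6, cx=306.0, cy=235.6
Marker side s = 0.227 m; corners in marker frame (Z=0):
  M0 = (-0.1135, +0.1135, 0)
  M1 = (+0.1135, +0.1135, 0)
  M2 = (+0.1135, -0.1135, 0)
  M3 = (-0.1135, -0.1135, 0)
Detected image corners:
  c0 = (47.019682, 182.175265) px
  c1 = (143.070046, 220.523910) px
  c2 = (175.400625, 41.066887) px
  c3 = (79.302486, 13.594963) px
Planar DLT: solve 8×8 A·h = b for H (H[2,2]=1):
  H  [+394.40519 -151.76828 +109.94044]
  H  [+115.10306 +756.17883 +113.01667]
  H  [-0.25927 -0.08499 +1.00000]
B = K⁻¹H; ‖b₁‖=0.979490, ‖b₂‖=0.979490; λ = 2/(‖b₁‖+‖b₂‖) = 1.020940, sign → tz>0 ⇒ λ=+1.020940
r₁ = λ·B[:,0] = (+0.93915,+0.21893,-0.26470); r₂ = λ·B[:,1] = (-0.24931,+0.96453,-0.08677)
r₃ = r₁×r₂ = (+0.23631,+0.14748,+0.96042); SVD([r₁ r₂ r₃]) → R = UVᵀ:
  R  [+0.93915 -0.24931 +0.23631]
  R  [+0.21893 +0.96453 +0.14748]
  R  [-0.26470 -0.08677 +0.96042]
t = (-0.38867, -0.15232, +1.02094) m
tr R = 2.864097; θ = arccos((tr R − 1)/2) = 0.370770 rad = 21.244°
axis k = ((R−Rᵀ)₃₂, (R−Rᵀ)₁₃, (R−Rᵀ)₂₁) / (2 sinθ) = (-0.323264, +0.691370, +0.646149)
rvec = θ·k = (-0.119857, +0.256339, +0.239573)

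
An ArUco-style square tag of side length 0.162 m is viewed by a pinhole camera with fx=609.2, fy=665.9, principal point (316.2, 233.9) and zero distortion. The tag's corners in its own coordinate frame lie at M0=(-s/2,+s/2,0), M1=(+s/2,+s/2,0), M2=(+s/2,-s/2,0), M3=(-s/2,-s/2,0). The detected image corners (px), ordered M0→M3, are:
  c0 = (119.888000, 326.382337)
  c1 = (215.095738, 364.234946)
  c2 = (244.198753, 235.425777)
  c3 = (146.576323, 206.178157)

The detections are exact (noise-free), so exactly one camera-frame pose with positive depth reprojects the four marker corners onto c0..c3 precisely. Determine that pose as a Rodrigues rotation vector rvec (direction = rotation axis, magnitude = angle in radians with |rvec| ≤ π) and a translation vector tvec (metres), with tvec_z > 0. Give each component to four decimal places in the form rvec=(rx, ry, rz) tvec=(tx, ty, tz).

rvec=(-0.0219, 0.3746, 0.2466) tvec=(-0.1882, 0.0614, 0.8398)

Intrinsics K: fx=609.2, fy=665.9, cx=316.2, cy=233.9
Marker side s = 0.162 m; corners in marker frame (Z=0):
  M0 = (-0.0810, +0.0810, 0)
  M1 = (+0.0810, +0.0810, 0)
  M2 = (+0.0810, -0.0810, 0)
  M3 = (-0.0810, -0.0810, 0)
Detected image corners:
  c0 = (119.888000, 326.382337) px
  c1 = (215.095738, 364.234946) px
  c2 = (244.198753, 235.425777) px
  c3 = (146.576323, 206.178157) px
Planar DLT: solve 8×8 A·h = b for H (H[2,2]=1):
  H  [+516.31789 -166.68792 +179.71075]
  H  [+84.19918 +775.80816 +282.61081]
  H  [-0.43441 +0.02891 +1.00000]
B = K⁻¹H; ‖b₁‖=1.190767, ‖b₂‖=1.190767; λ = 2/(‖b₁‖+‖b₂‖) = 0.839795, sign → tz>0 ⇒ λ=+0.839795
r₁ = λ·B[:,0] = (+0.90111,+0.23433,-0.36482); r₂ = λ·B[:,1] = (-0.24238,+0.96988,+0.02428)
r₃ = r₁×r₂ = (+0.35952,+0.06655,+0.93076); SVD([r₁ r₂ r₃]) → R = UVᵀ:
  R  [+0.90111 -0.24238 +0.35952]
  R  [+0.23433 +0.96988 +0.06655]
  R  [-0.36482 +0.02428 +0.93076]
t = (-0.18815, +0.06143, +0.83979) m
tr R = 2.801749; θ = arccos((tr R − 1)/2) = 0.449016 rad = 25.727°
axis k = ((R−Rᵀ)₃₂, (R−Rᵀ)₁₃, (R−Rᵀ)₂₁) / (2 sinθ) = (-0.048690, +0.834331, +0.549109)
rvec = θ·k = (-0.021863, +0.374628, +0.246559)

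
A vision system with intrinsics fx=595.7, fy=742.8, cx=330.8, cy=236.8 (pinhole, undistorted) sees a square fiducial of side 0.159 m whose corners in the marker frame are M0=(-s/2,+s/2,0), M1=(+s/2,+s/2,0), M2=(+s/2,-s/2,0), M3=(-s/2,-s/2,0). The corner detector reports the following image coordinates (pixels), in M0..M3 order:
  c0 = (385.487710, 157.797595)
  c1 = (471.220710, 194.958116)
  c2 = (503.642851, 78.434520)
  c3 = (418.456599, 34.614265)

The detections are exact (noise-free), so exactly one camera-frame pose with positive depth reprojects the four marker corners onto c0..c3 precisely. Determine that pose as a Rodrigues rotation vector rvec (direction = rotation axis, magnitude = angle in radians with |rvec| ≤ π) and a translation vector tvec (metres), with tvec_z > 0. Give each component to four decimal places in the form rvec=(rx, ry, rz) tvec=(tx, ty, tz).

rvec=(0.1263, -0.2949, 0.3030) tvec=(0.1825, -0.1522, 0.9463)

Intrinsics K: fx=595.7, fy=742.8, cx=330.8, cy=236.8
Marker side s = 0.159 m; corners in marker frame (Z=0):
  M0 = (-0.0795, +0.0795, 0)
  M1 = (+0.0795, +0.0795, 0)
  M2 = (+0.0795, -0.0795, 0)
  M3 = (-0.0795, -0.0795, 0)
Detected image corners:
  c0 = (385.487710, 157.797595) px
  c1 = (471.220710, 194.958116) px
  c2 = (503.642851, 78.434520) px
  c3 = (418.456599, 34.614265) px
Planar DLT: solve 8×8 A·h = b for H (H[2,2]=1):
  H  [+680.46854 -168.78173 +445.68657]
  H  [+291.95871 +762.89835 +117.36290]
  H  [+0.32151 +0.08277 +1.00000]
B = K⁻¹H; ‖b₁‖=1.056707, ‖b₂‖=1.056707; λ = 2/(‖b₁‖+‖b₂‖) = 0.946336, sign → tz>0 ⇒ λ=+0.946336
r₁ = λ·B[:,0] = (+0.91204,+0.27496,+0.30425); r₂ = λ·B[:,1] = (-0.31162,+0.94697,+0.07833)
r₃ = r₁×r₂ = (-0.26658,-0.16625,+0.94937); SVD([r₁ r₂ r₃]) → R = UVᵀ:
  R  [+0.91204 -0.31162 -0.26658]
  R  [+0.27496 +0.94697 -0.16625]
  R  [+0.30425 +0.07833 +0.94937]
t = (+0.18251, -0.15216, +0.94634) m
tr R = 2.808381; θ = arccos((tr R − 1)/2) = 0.441316 rad = 25.286°
axis k = ((R−Rᵀ)₃₂, (R−Rᵀ)₁₃, (R−Rᵀ)₂₁) / (2 sinθ) = (+0.286299, -0.668227, +0.686663)
rvec = θ·k = (+0.126348, -0.294899, +0.303035)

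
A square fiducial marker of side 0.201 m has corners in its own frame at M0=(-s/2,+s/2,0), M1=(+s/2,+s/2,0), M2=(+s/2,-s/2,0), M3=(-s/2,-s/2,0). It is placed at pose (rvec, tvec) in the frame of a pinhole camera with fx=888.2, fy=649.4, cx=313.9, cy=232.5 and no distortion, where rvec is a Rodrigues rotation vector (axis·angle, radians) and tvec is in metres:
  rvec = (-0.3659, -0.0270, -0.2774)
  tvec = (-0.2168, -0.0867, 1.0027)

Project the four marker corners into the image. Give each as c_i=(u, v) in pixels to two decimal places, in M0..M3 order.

Intrinsics K: fx=888.2, fy=649.4, cx=313.9, cy=232.5
Marker side s = 0.201 m; corners in marker frame (Z=0):
  M0 = (-0.1005, +0.1005, 0)
  M1 = (+0.1005, +0.1005, 0)
  M2 = (+0.1005, -0.1005, 0)
  M3 = (-0.1005, -0.1005, 0)
rvec = (-0.3659, -0.0270, -0.2774), |rvec| = θ = 0.45996 rad = 26.354°
Rodrigues: sinθ=0.44391, 1−cosθ=0.10393; R = I + sinθ·[k]× + (1−cosθ)·[k]×²:
    [+0.96184 +0.27257 +0.02380]
    [-0.26287 +0.89643 +0.35681]
    [+0.07592 -0.34945 +0.93387]
t = (-0.2168, -0.0867, 1.0027) m
M0: Pc = R·M0+t = (-0.28607, +0.02981, +0.95995); u = 888.2·(-0.28607)/0.95995 + 313.9 = 49.2108, v = 649.4·(+0.02981)/0.95995 + 232.5 = 252.6658
M1: Pc = R·M1+t = (-0.09274, -0.02303, +0.97521); u = 888.2·(-0.09274)/0.97521 + 313.9 = 229.4332, v = 649.4·(-0.02303)/0.97521 + 232.5 = 217.1660
M2: Pc = R·M2+t = (-0.14753, -0.20321, +1.04545); u = 888.2·(-0.14753)/1.04545 + 313.9 = 188.5615, v = 649.4·(-0.20321)/1.04545 + 232.5 = 106.2729
M3: Pc = R·M3+t = (-0.34086, -0.15037, +1.03019); u = 888.2·(-0.34086)/1.03019 + 313.9 = 20.0216, v = 649.4·(-0.15037)/1.03019 + 232.5 = 137.7097

c0=(49.21, 252.67) c1=(229.43, 217.17) c2=(188.56, 106.27) c3=(20.02, 137.71)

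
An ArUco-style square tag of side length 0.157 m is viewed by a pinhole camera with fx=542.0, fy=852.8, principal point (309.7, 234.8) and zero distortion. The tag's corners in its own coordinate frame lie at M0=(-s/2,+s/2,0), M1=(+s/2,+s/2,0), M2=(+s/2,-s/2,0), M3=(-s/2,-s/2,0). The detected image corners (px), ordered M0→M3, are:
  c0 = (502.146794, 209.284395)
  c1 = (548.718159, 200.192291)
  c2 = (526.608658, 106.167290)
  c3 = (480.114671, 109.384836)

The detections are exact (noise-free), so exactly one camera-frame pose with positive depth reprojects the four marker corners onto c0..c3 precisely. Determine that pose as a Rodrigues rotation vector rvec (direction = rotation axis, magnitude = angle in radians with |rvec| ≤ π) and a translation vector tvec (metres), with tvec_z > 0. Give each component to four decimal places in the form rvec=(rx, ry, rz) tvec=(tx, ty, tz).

Intrinsics K: fx=542.0, fy=852.8, cx=309.7, cy=234.8
Marker side s = 0.157 m; corners in marker frame (Z=0):
  M0 = (-0.0785, +0.0785, 0)
  M1 = (+0.0785, +0.0785, 0)
  M2 = (+0.0785, -0.0785, 0)
  M3 = (-0.0785, -0.0785, 0)
Detected image corners:
  c0 = (502.146794, 209.284395) px
  c1 = (548.718159, 200.192291) px
  c2 = (526.608658, 106.167290) px
  c3 = (480.114671, 109.384836) px
Planar DLT: solve 8×8 A·h = b for H (H[2,2]=1):
  H  [+488.75021 +43.89604 +514.91725]
  H  [+19.50834 +587.67374 +155.45150]
  H  [+0.37397 -0.18797 +1.00000]
B = K⁻¹H; ‖b₁‖=0.787212, ‖b₂‖=0.787212; λ = 2/(‖b₁‖+‖b₂‖) = 1.270306, sign → tz>0 ⇒ λ=+1.270306
r₁ = λ·B[:,0] = (+0.87406,-0.10174,+0.47505); r₂ = λ·B[:,1] = (+0.23932,+0.94112,-0.23878)
r₃ = r₁×r₂ = (-0.42279,+0.32239,+0.84694); SVD([r₁ r₂ r₃]) → R = UVᵀ:
  R  [+0.87406 +0.23932 -0.42279]
  R  [-0.10174 +0.94112 +0.32239]
  R  [+0.47505 -0.23878 +0.84694]
t = (+0.48098, -0.11820, +1.27031) m
tr R = 2.662123; θ = arccos((tr R − 1)/2) = 0.589783 rad = 33.792°
axis k = ((R−Rᵀ)₃₂, (R−Rᵀ)₁₃, (R−Rᵀ)₂₁) / (2 sinθ) = (-0.504483, -0.807150, -0.306604)
rvec = θ·k = (-0.297535, -0.476044, -0.180830)

rvec=(-0.2975, -0.4760, -0.1808) tvec=(0.4810, -0.1182, 1.2703)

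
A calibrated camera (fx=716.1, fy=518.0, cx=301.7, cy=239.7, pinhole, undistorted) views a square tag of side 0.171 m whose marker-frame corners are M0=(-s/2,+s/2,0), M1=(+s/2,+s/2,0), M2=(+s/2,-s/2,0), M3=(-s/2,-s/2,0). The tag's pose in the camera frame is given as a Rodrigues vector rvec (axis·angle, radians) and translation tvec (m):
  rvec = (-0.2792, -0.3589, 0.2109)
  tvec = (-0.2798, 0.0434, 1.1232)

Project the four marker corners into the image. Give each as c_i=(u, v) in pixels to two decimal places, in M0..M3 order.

c0=(53.36, 289.21) c1=(164.96, 306.64) c2=(186.96, 232.88) c3=(81.60, 212.72)

Intrinsics K: fx=716.1, fy=518.0, cx=301.7, cy=239.7
Marker side s = 0.171 m; corners in marker frame (Z=0):
  M0 = (-0.0855, +0.0855, 0)
  M1 = (+0.0855, +0.0855, 0)
  M2 = (+0.0855, -0.0855, 0)
  M3 = (-0.0855, -0.0855, 0)
rvec = (-0.2792, -0.3589, 0.2109), |rvec| = θ = 0.50124 rad = 28.719°
Rodrigues: sinθ=0.48051, 1−cosθ=0.12301; R = I + sinθ·[k]× + (1−cosθ)·[k]×²:
    [+0.91515 -0.15312 -0.37289]
    [+0.25124 +0.94006 +0.23059]
    [+0.31523 -0.30472 +0.89877]
t = (-0.2798, 0.0434, 1.1232) m
M0: Pc = R·M0+t = (-0.37114, +0.10229, +1.07019); u = 716.1·(-0.37114)/1.07019 + 301.7 = 53.3607, v = 518.0·(+0.10229)/1.07019 + 239.7 = 289.2126
M1: Pc = R·M1+t = (-0.21465, +0.14526, +1.12410); u = 716.1·(-0.21465)/1.12410 + 301.7 = 164.9613, v = 518.0·(+0.14526)/1.12410 + 239.7 = 306.6359
M2: Pc = R·M2+t = (-0.18846, -0.01549, +1.17621); u = 716.1·(-0.18846)/1.17621 + 301.7 = 186.9597, v = 518.0·(-0.01549)/1.17621 + 239.7 = 232.8766
M3: Pc = R·M3+t = (-0.34495, -0.05846, +1.12230); u = 716.1·(-0.34495)/1.12230 + 301.7 = 81.5971, v = 518.0·(-0.05846)/1.12230 + 239.7 = 212.7196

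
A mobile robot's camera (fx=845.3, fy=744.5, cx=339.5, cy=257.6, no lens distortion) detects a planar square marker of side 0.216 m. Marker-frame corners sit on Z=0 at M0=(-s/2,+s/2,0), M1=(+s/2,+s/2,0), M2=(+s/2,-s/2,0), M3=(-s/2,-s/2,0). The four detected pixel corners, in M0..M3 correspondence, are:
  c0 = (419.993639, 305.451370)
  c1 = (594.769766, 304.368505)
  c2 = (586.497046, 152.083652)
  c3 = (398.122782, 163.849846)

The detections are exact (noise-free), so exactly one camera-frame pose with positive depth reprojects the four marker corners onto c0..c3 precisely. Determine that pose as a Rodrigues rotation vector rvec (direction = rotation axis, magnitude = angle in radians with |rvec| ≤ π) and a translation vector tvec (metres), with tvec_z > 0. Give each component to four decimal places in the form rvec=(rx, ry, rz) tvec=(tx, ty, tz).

Intrinsics K: fx=845.3, fy=744.5, cx=339.5, cy=257.6
Marker side s = 0.216 m; corners in marker frame (Z=0):
  M0 = (-0.1080, +0.1080, 0)
  M1 = (+0.1080, +0.1080, 0)
  M2 = (+0.1080, -0.1080, 0)
  M3 = (-0.1080, -0.1080, 0)
Detected image corners:
  c0 = (419.993639, 305.451370) px
  c1 = (594.769766, 304.368505) px
  c2 = (586.497046, 152.083652) px
  c3 = (398.122782, 163.849846) px
Planar DLT: solve 8×8 A·h = b for H (H[2,2]=1):
  H  [+679.27089 +257.45628 +497.00935]
  H  [-102.86911 +765.83228 +234.51154]
  H  [-0.32027 +0.37330 +1.00000]
B = K⁻¹H; ‖b₁‖=0.986078, ‖b₂‖=0.986078; λ = 2/(‖b₁‖+‖b₂‖) = 1.014119, sign → tz>0 ⇒ λ=+1.014119
r₁ = λ·B[:,0] = (+0.94538,-0.02774,-0.32479); r₂ = λ·B[:,1] = (+0.15683,+0.91219,+0.37857)
r₃ = r₁×r₂ = (+0.28577,-0.40883,+0.86672); SVD([r₁ r₂ r₃]) → R = UVᵀ:
  R  [+0.94538 +0.15683 +0.28577]
  R  [-0.02774 +0.91219 -0.40883]
  R  [-0.32479 +0.37857 +0.86672]
t = (+0.18897, -0.03145, +1.01412) m
tr R = 2.724285; θ = arccos((tr R − 1)/2) = 0.531313 rad = 30.442°
axis k = ((R−Rᵀ)₃₂, (R−Rᵀ)₁₃, (R−Rᵀ)₂₁) / (2 sinθ) = (+0.777034, +0.602530, -0.182144)
rvec = θ·k = (+0.412848, +0.320132, -0.096776)

rvec=(0.4128, 0.3201, -0.0968) tvec=(0.1890, -0.0314, 1.0141)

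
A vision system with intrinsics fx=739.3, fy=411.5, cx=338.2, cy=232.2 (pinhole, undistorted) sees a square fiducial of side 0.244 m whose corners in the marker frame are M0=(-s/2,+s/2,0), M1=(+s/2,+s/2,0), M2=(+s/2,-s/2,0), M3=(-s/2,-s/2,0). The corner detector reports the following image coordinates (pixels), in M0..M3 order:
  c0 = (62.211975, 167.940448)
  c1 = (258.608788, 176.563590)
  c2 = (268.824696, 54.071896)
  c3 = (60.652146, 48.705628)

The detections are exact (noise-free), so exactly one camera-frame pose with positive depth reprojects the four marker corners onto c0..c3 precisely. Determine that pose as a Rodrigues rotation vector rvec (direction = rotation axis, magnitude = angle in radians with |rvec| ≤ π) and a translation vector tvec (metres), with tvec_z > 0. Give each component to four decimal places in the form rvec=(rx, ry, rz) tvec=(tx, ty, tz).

rvec=(0.2005, 0.1161, 0.0809) tvec=(-0.2064, -0.2483, 0.8610)

Intrinsics K: fx=739.3, fy=411.5, cx=338.2, cy=232.2
Marker side s = 0.244 m; corners in marker frame (Z=0):
  M0 = (-0.1220, +0.1220, 0)
  M1 = (+0.1220, +0.1220, 0)
  M2 = (+0.1220, -0.1220, 0)
  M3 = (-0.1220, -0.1220, 0)
Detected image corners:
  c0 = (62.211975, 167.940448) px
  c1 = (258.608788, 176.563590) px
  c2 = (268.824696, 54.071896) px
  c3 = (60.652146, 48.705628) px
Planar DLT: solve 8×8 A·h = b for H (H[2,2]=1):
  H  [+808.16697 +20.98292 +160.98091]
  H  [+14.98298 +521.62148 +113.50684]
  H  [-0.12409 +0.23593 +1.00000]
B = K⁻¹H; ‖b₁‖=1.161481, ‖b₂‖=1.161481; λ = 2/(‖b₁‖+‖b₂‖) = 0.860970, sign → tz>0 ⇒ λ=+0.860970
r₁ = λ·B[:,0] = (+0.99004,+0.09164,-0.10684); r₂ = λ·B[:,1] = (-0.06849,+0.97675,+0.20312)
r₃ = r₁×r₂ = (+0.12297,-0.19379,+0.97331); SVD([r₁ r₂ r₃]) → R = UVᵀ:
  R  [+0.99004 -0.06849 +0.12297]
  R  [+0.09164 +0.97675 -0.19379]
  R  [-0.10684 +0.20312 +0.97331]
t = (-0.20638, -0.24834, +0.86097) m
tr R = 2.940106; θ = arccos((tr R − 1)/2) = 0.245347 rad = 14.057°
axis k = ((R−Rᵀ)₃₂, (R−Rᵀ)₁₃, (R−Rᵀ)₂₁) / (2 sinθ) = (+0.817048, +0.473063, +0.329611)
rvec = θ·k = (+0.200460, +0.116065, +0.080869)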